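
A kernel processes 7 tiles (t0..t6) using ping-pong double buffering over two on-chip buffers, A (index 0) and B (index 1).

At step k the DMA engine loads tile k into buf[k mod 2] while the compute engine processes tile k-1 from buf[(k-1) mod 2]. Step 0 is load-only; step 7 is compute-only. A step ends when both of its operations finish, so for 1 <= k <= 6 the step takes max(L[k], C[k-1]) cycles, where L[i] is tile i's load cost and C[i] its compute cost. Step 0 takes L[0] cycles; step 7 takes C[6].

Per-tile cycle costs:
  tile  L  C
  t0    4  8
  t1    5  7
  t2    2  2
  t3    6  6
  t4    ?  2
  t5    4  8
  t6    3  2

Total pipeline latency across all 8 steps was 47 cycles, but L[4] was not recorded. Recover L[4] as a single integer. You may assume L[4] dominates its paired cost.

step 0: dur = L[0]=4 = 4
step 1: dur = max(L[1]=5, C[0]=8) = 8
step 2: dur = max(L[2]=2, C[1]=7) = 7
step 3: dur = max(L[3]=6, C[2]=2) = 6
step 4: dur = max(L[4]=?, C[3]=6) = L[4]  (unknown; binding)
step 5: dur = max(L[5]=4, C[4]=2) = 4
step 6: dur = max(L[6]=3, C[5]=8) = 8
step 7: dur = C[6]=2 = 2
sum of known step durations = 39
dur[4] = total - known = 47 - 39 = 8
L[4] is the binding max in step 4, so L[4] = dur[4] = 8

L[4] = 8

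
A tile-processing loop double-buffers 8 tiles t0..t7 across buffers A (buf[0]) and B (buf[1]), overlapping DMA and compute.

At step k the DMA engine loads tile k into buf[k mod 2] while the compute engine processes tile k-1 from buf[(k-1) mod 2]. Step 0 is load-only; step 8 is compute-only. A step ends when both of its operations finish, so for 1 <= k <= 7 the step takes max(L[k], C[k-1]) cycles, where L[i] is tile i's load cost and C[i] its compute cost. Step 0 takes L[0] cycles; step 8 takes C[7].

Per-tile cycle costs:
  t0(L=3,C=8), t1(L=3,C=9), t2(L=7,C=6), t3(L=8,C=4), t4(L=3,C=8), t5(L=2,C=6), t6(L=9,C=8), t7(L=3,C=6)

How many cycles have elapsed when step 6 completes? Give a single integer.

end_cycle[6] = 49

  0. 3=3c; end=3; A:t0 B:-
  1. max(3,8)=8c; end=11; A:t0 B:t1
  2. max(7,9)=9c; end=20; A:t2 B:t1
  3. max(8,6)=8c; end=28; A:t2 B:t3
  4. max(3,4)=4c; end=32; A:t4 B:t3
  5. max(2,8)=8c; end=40; A:t4 B:t5
  6. max(9,6)=9c; end=49; A:t6 B:t5
  7. max(3,8)=8c; end=57; A:t6 B:t7
  8. 6=6c; end=63; A:t6 B:t7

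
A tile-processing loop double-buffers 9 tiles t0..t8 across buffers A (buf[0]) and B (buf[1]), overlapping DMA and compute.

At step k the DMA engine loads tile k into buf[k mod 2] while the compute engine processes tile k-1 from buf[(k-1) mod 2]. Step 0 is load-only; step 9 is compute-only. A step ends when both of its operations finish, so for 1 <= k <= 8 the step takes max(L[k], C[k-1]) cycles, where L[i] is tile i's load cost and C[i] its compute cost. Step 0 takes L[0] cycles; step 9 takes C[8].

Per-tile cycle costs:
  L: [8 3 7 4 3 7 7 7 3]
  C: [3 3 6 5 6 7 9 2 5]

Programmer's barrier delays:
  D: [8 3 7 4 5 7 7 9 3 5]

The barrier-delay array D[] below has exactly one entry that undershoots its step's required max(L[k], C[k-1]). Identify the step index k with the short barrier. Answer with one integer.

step 0: need L[0]=8 = 8; D[0]=8 ok
step 1: need max(L[1]=3,C[0]=3) = 3; D[1]=3 ok
step 2: need max(L[2]=7,C[1]=3) = 7; D[2]=7 ok
step 3: need max(L[3]=4,C[2]=6) = 6; D[3]=4 SHORT
step 4: need max(L[4]=3,C[3]=5) = 5; D[4]=5 ok
step 5: need max(L[5]=7,C[4]=6) = 7; D[5]=7 ok
step 6: need max(L[6]=7,C[5]=7) = 7; D[6]=7 ok
step 7: need max(L[7]=7,C[6]=9) = 9; D[7]=9 ok
step 8: need max(L[8]=3,C[7]=2) = 3; D[8]=3 ok
step 9: need C[8]=5 = 5; D[9]=5 ok

hazard at step 3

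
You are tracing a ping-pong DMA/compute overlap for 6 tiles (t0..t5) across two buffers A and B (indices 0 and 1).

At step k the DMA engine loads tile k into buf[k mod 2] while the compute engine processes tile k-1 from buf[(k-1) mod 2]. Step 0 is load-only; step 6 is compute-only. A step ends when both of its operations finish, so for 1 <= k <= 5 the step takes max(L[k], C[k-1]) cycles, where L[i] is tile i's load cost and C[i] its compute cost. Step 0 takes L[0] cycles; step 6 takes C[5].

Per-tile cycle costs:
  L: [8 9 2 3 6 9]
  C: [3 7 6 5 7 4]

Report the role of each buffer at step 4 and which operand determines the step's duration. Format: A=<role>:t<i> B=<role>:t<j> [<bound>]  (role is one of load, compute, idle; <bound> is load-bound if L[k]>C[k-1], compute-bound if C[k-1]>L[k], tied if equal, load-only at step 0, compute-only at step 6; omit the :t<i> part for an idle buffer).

  0. 8=8c; end=8; A:t0 B:-
  1. max(9,3)=9c; end=17; A:t0 B:t1
  2. max(2,7)=7c; end=24; A:t2 B:t1
  3. max(3,6)=6c; end=30; A:t2 B:t3
  4. max(6,5)=6c; end=36; A:t4 B:t3
  5. max(9,7)=9c; end=45; A:t4 B:t5
  6. 4=4c; end=49; A:t4 B:t5

step 4: A=load:t4 B=compute:t3 [load-bound]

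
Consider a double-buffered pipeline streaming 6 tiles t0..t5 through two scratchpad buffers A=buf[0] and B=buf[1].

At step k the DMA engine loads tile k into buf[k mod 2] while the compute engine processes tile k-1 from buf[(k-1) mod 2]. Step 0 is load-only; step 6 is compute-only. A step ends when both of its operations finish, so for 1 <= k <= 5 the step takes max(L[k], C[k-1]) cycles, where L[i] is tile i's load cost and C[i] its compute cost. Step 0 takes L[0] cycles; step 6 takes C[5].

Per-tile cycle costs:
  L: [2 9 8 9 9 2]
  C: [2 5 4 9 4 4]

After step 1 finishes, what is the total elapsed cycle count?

end_cycle[1] = 11

[0] DMA t0→A (2c) ∥ CU idle ⇒ 2c, clock 2
[1] DMA t1→B (9c) ∥ CU A:t0 (2c) ⇒ 9c, clock 11
[2] DMA t2→A (8c) ∥ CU B:t1 (5c) ⇒ 8c, clock 19
[3] DMA t3→B (9c) ∥ CU A:t2 (4c) ⇒ 9c, clock 28
[4] DMA t4→A (9c) ∥ CU B:t3 (9c) ⇒ 9c, clock 37
[5] DMA t5→B (2c) ∥ CU A:t4 (4c) ⇒ 4c, clock 41
[6] DMA idle ∥ CU B:t5 (4c) ⇒ 4c, clock 45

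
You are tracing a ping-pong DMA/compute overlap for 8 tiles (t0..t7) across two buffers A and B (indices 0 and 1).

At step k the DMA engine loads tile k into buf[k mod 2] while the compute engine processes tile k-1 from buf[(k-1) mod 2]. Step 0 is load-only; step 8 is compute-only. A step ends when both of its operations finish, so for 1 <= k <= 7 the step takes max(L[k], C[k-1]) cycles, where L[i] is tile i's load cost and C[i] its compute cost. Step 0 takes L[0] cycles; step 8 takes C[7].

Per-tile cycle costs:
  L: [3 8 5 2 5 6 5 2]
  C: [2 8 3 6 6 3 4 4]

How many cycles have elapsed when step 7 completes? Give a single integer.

step 0: L[0]=3 → dur=3, Σ=3 | A=load:t0 B=idle [load-only]
step 1: L[1]=8 C[0]=2 → dur=8, Σ=11 | A=compute:t0 B=load:t1 [load-bound]
step 2: L[2]=5 C[1]=8 → dur=8, Σ=19 | A=load:t2 B=compute:t1 [compute-bound]
step 3: L[3]=2 C[2]=3 → dur=3, Σ=22 | A=compute:t2 B=load:t3 [compute-bound]
step 4: L[4]=5 C[3]=6 → dur=6, Σ=28 | A=load:t4 B=compute:t3 [compute-bound]
step 5: L[5]=6 C[4]=6 → dur=6, Σ=34 | A=compute:t4 B=load:t5 [tied]
step 6: L[6]=5 C[5]=3 → dur=5, Σ=39 | A=load:t6 B=compute:t5 [load-bound]
step 7: L[7]=2 C[6]=4 → dur=4, Σ=43 | A=compute:t6 B=load:t7 [compute-bound]
step 8: C[7]=4 → dur=4, Σ=47 | A=idle B=compute:t7 [compute-only]

end_cycle[7] = 43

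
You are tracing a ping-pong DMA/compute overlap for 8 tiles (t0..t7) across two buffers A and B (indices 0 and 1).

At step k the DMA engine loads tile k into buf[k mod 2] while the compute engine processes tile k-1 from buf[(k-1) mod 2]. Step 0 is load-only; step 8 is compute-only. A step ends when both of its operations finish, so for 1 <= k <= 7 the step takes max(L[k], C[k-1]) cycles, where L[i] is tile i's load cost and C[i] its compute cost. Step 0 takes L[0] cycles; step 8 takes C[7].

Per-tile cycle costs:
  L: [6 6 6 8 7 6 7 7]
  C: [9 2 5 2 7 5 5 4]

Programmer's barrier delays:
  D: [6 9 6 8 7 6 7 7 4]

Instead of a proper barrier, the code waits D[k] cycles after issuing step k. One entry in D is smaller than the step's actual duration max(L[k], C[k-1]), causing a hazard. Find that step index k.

step 0: need L[0]=6 = 6; D[0]=6 ok
step 1: need max(L[1]=6,C[0]=9) = 9; D[1]=9 ok
step 2: need max(L[2]=6,C[1]=2) = 6; D[2]=6 ok
step 3: need max(L[3]=8,C[2]=5) = 8; D[3]=8 ok
step 4: need max(L[4]=7,C[3]=2) = 7; D[4]=7 ok
step 5: need max(L[5]=6,C[4]=7) = 7; D[5]=6 SHORT
step 6: need max(L[6]=7,C[5]=5) = 7; D[6]=7 ok
step 7: need max(L[7]=7,C[6]=5) = 7; D[7]=7 ok
step 8: need C[7]=4 = 4; D[8]=4 ok

hazard at step 5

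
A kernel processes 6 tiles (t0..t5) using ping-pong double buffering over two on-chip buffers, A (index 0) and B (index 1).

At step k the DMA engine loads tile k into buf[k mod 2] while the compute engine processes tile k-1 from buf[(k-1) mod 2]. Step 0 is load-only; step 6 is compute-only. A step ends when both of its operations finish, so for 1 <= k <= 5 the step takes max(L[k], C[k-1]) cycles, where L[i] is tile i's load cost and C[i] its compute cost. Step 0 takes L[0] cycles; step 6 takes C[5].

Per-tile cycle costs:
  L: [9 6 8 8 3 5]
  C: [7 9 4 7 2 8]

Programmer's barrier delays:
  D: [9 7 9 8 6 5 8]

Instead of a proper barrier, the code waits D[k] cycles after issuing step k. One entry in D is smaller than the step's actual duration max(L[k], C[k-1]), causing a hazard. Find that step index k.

k=0 barrier L[0]=9→9c, D[0]=9 ok
k=1 barrier max(L[1]=6,C[0]=7)→7c, D[1]=7 ok
k=2 barrier max(L[2]=8,C[1]=9)→9c, D[2]=9 ok
k=3 barrier max(L[3]=8,C[2]=4)→8c, D[3]=8 ok
k=4 barrier max(L[4]=3,C[3]=7)→7c, D[4]=6 SHORT
k=5 barrier max(L[5]=5,C[4]=2)→5c, D[5]=5 ok
k=6 barrier C[5]=8→8c, D[6]=8 ok

hazard at step 4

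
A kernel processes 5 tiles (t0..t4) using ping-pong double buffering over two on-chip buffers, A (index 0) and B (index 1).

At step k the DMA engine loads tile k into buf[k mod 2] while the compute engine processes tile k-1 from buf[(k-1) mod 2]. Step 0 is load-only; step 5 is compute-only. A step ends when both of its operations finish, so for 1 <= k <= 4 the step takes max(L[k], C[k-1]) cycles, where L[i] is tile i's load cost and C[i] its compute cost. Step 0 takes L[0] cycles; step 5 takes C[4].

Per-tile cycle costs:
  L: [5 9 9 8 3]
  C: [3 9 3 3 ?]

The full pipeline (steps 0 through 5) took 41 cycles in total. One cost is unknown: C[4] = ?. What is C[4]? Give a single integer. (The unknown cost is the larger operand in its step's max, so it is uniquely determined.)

step 0: dur = L[0]=5 = 5
step 1: dur = max(L[1]=9, C[0]=3) = 9
step 2: dur = max(L[2]=9, C[1]=9) = 9
step 3: dur = max(L[3]=8, C[2]=3) = 8
step 4: dur = max(L[4]=3, C[3]=3) = 3
step 5: dur = C[4]=? = C[4]  (unknown; binding)
sum of known step durations = 34
dur[5] = total - known = 41 - 34 = 7
C[4] is the binding max in step 5, so C[4] = dur[5] = 7

C[4] = 7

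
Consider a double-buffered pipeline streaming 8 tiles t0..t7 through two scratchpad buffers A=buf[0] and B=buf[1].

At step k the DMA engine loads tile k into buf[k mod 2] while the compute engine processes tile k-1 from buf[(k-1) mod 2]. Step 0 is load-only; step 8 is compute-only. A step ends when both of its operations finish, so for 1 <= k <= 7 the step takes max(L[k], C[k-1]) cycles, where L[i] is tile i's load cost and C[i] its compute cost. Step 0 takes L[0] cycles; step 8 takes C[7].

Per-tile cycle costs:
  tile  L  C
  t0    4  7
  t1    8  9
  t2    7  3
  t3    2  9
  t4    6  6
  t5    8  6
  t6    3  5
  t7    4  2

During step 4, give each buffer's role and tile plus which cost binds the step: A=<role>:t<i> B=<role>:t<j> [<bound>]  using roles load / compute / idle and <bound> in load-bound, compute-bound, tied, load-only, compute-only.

[0] DMA t0→A (4c) ∥ CU idle ⇒ 4c, clock 4
[1] DMA t1→B (8c) ∥ CU A:t0 (7c) ⇒ 8c, clock 12
[2] DMA t2→A (7c) ∥ CU B:t1 (9c) ⇒ 9c, clock 21
[3] DMA t3→B (2c) ∥ CU A:t2 (3c) ⇒ 3c, clock 24
[4] DMA t4→A (6c) ∥ CU B:t3 (9c) ⇒ 9c, clock 33
[5] DMA t5→B (8c) ∥ CU A:t4 (6c) ⇒ 8c, clock 41
[6] DMA t6→A (3c) ∥ CU B:t5 (6c) ⇒ 6c, clock 47
[7] DMA t7→B (4c) ∥ CU A:t6 (5c) ⇒ 5c, clock 52
[8] DMA idle ∥ CU B:t7 (2c) ⇒ 2c, clock 54

step 4: A=load:t4 B=compute:t3 [compute-bound]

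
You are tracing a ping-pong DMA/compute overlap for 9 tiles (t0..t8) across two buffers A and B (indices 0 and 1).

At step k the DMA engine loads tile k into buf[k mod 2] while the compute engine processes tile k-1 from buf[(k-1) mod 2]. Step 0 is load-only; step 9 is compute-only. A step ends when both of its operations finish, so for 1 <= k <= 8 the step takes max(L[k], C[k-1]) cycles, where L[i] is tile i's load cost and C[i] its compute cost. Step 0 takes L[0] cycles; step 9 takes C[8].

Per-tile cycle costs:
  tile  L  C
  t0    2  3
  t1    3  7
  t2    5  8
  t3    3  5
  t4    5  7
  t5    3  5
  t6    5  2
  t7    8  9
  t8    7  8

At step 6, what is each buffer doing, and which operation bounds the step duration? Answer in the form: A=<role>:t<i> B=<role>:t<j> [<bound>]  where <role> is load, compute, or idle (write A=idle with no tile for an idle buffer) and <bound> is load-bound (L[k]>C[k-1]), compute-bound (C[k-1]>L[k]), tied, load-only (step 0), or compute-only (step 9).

step 0: L[0]=2 → dur=2, Σ=2 | A=load:t0 B=idle [load-only]
step 1: L[1]=3 C[0]=3 → dur=3, Σ=5 | A=compute:t0 B=load:t1 [tied]
step 2: L[2]=5 C[1]=7 → dur=7, Σ=12 | A=load:t2 B=compute:t1 [compute-bound]
step 3: L[3]=3 C[2]=8 → dur=8, Σ=20 | A=compute:t2 B=load:t3 [compute-bound]
step 4: L[4]=5 C[3]=5 → dur=5, Σ=25 | A=load:t4 B=compute:t3 [tied]
step 5: L[5]=3 C[4]=7 → dur=7, Σ=32 | A=compute:t4 B=load:t5 [compute-bound]
step 6: L[6]=5 C[5]=5 → dur=5, Σ=37 | A=load:t6 B=compute:t5 [tied]
step 7: L[7]=8 C[6]=2 → dur=8, Σ=45 | A=compute:t6 B=load:t7 [load-bound]
step 8: L[8]=7 C[7]=9 → dur=9, Σ=54 | A=load:t8 B=compute:t7 [compute-bound]
step 9: C[8]=8 → dur=8, Σ=62 | A=compute:t8 B=idle [compute-only]

step 6: A=load:t6 B=compute:t5 [tied]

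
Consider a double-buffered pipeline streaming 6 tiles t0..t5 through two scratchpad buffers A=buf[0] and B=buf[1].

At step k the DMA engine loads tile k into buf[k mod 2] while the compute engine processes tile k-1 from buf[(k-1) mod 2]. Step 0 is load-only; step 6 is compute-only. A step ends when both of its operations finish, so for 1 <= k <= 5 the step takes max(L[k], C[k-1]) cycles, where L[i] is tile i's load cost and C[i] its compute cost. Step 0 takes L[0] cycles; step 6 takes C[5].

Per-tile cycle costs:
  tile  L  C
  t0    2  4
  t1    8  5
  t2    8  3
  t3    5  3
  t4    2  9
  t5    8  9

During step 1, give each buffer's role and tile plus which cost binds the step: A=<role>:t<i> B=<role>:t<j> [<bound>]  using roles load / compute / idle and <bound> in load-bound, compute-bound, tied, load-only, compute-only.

  0. 2=2c; end=2; A:t0 B:-
  1. max(8,4)=8c; end=10; A:t0 B:t1
  2. max(8,5)=8c; end=18; A:t2 B:t1
  3. max(5,3)=5c; end=23; A:t2 B:t3
  4. max(2,3)=3c; end=26; A:t4 B:t3
  5. max(8,9)=9c; end=35; A:t4 B:t5
  6. 9=9c; end=44; A:t4 B:t5

step 1: A=compute:t0 B=load:t1 [load-bound]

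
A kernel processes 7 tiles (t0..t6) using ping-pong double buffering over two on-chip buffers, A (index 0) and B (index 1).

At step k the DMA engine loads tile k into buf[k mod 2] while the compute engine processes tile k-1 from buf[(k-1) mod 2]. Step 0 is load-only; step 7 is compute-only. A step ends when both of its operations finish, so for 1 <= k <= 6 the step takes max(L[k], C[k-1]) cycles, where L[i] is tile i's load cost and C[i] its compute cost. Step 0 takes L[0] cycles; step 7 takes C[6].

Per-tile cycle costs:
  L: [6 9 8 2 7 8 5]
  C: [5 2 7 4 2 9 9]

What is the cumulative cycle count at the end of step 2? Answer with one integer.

end_cycle[2] = 23

[0] DMA t0→A (6c) ∥ CU idle ⇒ 6c, clock 6
[1] DMA t1→B (9c) ∥ CU A:t0 (5c) ⇒ 9c, clock 15
[2] DMA t2→A (8c) ∥ CU B:t1 (2c) ⇒ 8c, clock 23
[3] DMA t3→B (2c) ∥ CU A:t2 (7c) ⇒ 7c, clock 30
[4] DMA t4→A (7c) ∥ CU B:t3 (4c) ⇒ 7c, clock 37
[5] DMA t5→B (8c) ∥ CU A:t4 (2c) ⇒ 8c, clock 45
[6] DMA t6→A (5c) ∥ CU B:t5 (9c) ⇒ 9c, clock 54
[7] DMA idle ∥ CU A:t6 (9c) ⇒ 9c, clock 63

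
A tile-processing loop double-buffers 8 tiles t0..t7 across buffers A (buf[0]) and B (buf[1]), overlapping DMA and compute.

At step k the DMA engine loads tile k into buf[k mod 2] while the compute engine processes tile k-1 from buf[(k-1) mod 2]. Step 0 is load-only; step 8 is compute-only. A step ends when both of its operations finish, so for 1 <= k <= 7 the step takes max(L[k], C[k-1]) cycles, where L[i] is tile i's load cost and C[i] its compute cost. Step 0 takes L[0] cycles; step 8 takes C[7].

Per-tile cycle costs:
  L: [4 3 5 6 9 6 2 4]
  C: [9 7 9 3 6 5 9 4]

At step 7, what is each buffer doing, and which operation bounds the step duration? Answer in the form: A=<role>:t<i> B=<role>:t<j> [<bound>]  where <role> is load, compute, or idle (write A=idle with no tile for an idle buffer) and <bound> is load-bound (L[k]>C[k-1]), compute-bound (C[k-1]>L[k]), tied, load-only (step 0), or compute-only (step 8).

step 0: L[0]=4 → dur=4, Σ=4 | A=load:t0 B=idle [load-only]
step 1: L[1]=3 C[0]=9 → dur=9, Σ=13 | A=compute:t0 B=load:t1 [compute-bound]
step 2: L[2]=5 C[1]=7 → dur=7, Σ=20 | A=load:t2 B=compute:t1 [compute-bound]
step 3: L[3]=6 C[2]=9 → dur=9, Σ=29 | A=compute:t2 B=load:t3 [compute-bound]
step 4: L[4]=9 C[3]=3 → dur=9, Σ=38 | A=load:t4 B=compute:t3 [load-bound]
step 5: L[5]=6 C[4]=6 → dur=6, Σ=44 | A=compute:t4 B=load:t5 [tied]
step 6: L[6]=2 C[5]=5 → dur=5, Σ=49 | A=load:t6 B=compute:t5 [compute-bound]
step 7: L[7]=4 C[6]=9 → dur=9, Σ=58 | A=compute:t6 B=load:t7 [compute-bound]
step 8: C[7]=4 → dur=4, Σ=62 | A=idle B=compute:t7 [compute-only]

step 7: A=compute:t6 B=load:t7 [compute-bound]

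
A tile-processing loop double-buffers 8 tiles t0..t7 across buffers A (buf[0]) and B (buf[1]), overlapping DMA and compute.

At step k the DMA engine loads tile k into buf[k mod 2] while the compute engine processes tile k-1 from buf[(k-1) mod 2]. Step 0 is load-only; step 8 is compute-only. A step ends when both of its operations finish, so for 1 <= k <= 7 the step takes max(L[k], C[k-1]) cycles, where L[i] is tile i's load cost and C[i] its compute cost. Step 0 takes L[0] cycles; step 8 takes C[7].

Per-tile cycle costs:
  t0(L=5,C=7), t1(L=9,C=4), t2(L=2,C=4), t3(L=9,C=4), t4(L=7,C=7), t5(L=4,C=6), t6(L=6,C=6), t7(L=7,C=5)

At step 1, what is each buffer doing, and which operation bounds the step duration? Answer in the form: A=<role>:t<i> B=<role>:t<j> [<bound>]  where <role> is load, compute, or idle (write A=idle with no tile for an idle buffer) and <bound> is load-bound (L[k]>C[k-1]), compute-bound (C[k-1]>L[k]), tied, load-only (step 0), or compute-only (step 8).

step 1: A=compute:t0 B=load:t1 [load-bound]

step 0: L[0]=5 → dur=5, Σ=5 | A=load:t0 B=idle [load-only]
step 1: L[1]=9 C[0]=7 → dur=9, Σ=14 | A=compute:t0 B=load:t1 [load-bound]
step 2: L[2]=2 C[1]=4 → dur=4, Σ=18 | A=load:t2 B=compute:t1 [compute-bound]
step 3: L[3]=9 C[2]=4 → dur=9, Σ=27 | A=compute:t2 B=load:t3 [load-bound]
step 4: L[4]=7 C[3]=4 → dur=7, Σ=34 | A=load:t4 B=compute:t3 [load-bound]
step 5: L[5]=4 C[4]=7 → dur=7, Σ=41 | A=compute:t4 B=load:t5 [compute-bound]
step 6: L[6]=6 C[5]=6 → dur=6, Σ=47 | A=load:t6 B=compute:t5 [tied]
step 7: L[7]=7 C[6]=6 → dur=7, Σ=54 | A=compute:t6 B=load:t7 [load-bound]
step 8: C[7]=5 → dur=5, Σ=59 | A=idle B=compute:t7 [compute-only]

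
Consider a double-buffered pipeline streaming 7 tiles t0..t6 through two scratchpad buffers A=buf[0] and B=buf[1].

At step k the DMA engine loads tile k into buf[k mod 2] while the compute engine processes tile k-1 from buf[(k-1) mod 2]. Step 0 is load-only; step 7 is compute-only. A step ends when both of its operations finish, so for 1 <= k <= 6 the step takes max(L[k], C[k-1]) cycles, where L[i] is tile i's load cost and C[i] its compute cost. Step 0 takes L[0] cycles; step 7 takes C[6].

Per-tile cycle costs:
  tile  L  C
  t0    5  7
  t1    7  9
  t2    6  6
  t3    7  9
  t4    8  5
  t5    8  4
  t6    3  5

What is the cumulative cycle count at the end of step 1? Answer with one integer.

end_cycle[1] = 12

k=0 load=t0/5c comp=- wait=5 total=5
k=1 load=t1/7c comp=t0/7c wait=7 total=12
k=2 load=t2/6c comp=t1/9c wait=9 total=21
k=3 load=t3/7c comp=t2/6c wait=7 total=28
k=4 load=t4/8c comp=t3/9c wait=9 total=37
k=5 load=t5/8c comp=t4/5c wait=8 total=45
k=6 load=t6/3c comp=t5/4c wait=4 total=49
k=7 load=- comp=t6/5c wait=5 total=54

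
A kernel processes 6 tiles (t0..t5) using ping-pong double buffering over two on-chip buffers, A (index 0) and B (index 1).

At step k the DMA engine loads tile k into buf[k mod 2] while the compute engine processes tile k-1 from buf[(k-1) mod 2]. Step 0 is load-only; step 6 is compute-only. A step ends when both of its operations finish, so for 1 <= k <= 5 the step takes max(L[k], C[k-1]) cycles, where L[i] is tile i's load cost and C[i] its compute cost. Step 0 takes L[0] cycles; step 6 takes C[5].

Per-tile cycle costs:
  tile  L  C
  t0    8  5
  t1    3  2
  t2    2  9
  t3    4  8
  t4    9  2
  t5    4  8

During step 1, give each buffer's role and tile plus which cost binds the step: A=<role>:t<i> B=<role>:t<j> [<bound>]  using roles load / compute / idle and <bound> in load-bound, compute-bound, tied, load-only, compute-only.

k=0 load=t0/8c comp=- wait=8 total=8
k=1 load=t1/3c comp=t0/5c wait=5 total=13
k=2 load=t2/2c comp=t1/2c wait=2 total=15
k=3 load=t3/4c comp=t2/9c wait=9 total=24
k=4 load=t4/9c comp=t3/8c wait=9 total=33
k=5 load=t5/4c comp=t4/2c wait=4 total=37
k=6 load=- comp=t5/8c wait=8 total=45

step 1: A=compute:t0 B=load:t1 [compute-bound]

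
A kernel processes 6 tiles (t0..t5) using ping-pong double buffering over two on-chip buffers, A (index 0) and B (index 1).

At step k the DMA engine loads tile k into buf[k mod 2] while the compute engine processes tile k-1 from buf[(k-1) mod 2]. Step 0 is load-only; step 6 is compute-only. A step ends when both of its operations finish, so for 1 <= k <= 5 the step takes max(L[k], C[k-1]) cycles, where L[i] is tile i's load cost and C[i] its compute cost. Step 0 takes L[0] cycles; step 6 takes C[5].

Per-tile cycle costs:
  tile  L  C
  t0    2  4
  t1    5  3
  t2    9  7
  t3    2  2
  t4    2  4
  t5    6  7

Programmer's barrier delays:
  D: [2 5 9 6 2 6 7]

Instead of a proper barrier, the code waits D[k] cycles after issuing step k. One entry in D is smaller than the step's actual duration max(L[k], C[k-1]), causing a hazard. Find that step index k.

k=0 barrier L[0]=2→2c, D[0]=2 ok
k=1 barrier max(L[1]=5,C[0]=4)→5c, D[1]=5 ok
k=2 barrier max(L[2]=9,C[1]=3)→9c, D[2]=9 ok
k=3 barrier max(L[3]=2,C[2]=7)→7c, D[3]=6 SHORT
k=4 barrier max(L[4]=2,C[3]=2)→2c, D[4]=2 ok
k=5 barrier max(L[5]=6,C[4]=4)→6c, D[5]=6 ok
k=6 barrier C[5]=7→7c, D[6]=7 ok

hazard at step 3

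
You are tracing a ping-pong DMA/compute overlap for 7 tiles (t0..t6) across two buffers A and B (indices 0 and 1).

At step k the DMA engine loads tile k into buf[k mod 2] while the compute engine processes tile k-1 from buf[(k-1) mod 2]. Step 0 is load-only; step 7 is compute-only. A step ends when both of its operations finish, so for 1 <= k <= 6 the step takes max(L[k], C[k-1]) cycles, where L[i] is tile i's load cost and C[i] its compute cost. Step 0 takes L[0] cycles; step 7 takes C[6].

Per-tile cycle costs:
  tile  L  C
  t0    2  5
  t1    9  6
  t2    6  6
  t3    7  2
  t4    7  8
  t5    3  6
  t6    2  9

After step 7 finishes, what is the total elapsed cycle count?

end_cycle[7] = 54

k=0 load=t0/2c comp=- wait=2 total=2
k=1 load=t1/9c comp=t0/5c wait=9 total=11
k=2 load=t2/6c comp=t1/6c wait=6 total=17
k=3 load=t3/7c comp=t2/6c wait=7 total=24
k=4 load=t4/7c comp=t3/2c wait=7 total=31
k=5 load=t5/3c comp=t4/8c wait=8 total=39
k=6 load=t6/2c comp=t5/6c wait=6 total=45
k=7 load=- comp=t6/9c wait=9 total=54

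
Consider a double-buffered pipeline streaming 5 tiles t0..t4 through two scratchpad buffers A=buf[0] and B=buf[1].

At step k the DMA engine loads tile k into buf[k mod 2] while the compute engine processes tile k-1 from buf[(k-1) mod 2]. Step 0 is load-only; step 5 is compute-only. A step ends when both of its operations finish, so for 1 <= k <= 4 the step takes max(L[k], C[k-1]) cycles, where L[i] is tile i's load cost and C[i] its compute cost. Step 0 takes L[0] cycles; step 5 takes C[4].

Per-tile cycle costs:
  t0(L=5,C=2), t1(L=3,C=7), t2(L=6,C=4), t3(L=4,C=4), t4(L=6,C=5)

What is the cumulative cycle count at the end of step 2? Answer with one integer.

end_cycle[2] = 15

[0] DMA t0→A (5c) ∥ CU idle ⇒ 5c, clock 5
[1] DMA t1→B (3c) ∥ CU A:t0 (2c) ⇒ 3c, clock 8
[2] DMA t2→A (6c) ∥ CU B:t1 (7c) ⇒ 7c, clock 15
[3] DMA t3→B (4c) ∥ CU A:t2 (4c) ⇒ 4c, clock 19
[4] DMA t4→A (6c) ∥ CU B:t3 (4c) ⇒ 6c, clock 25
[5] DMA idle ∥ CU A:t4 (5c) ⇒ 5c, clock 30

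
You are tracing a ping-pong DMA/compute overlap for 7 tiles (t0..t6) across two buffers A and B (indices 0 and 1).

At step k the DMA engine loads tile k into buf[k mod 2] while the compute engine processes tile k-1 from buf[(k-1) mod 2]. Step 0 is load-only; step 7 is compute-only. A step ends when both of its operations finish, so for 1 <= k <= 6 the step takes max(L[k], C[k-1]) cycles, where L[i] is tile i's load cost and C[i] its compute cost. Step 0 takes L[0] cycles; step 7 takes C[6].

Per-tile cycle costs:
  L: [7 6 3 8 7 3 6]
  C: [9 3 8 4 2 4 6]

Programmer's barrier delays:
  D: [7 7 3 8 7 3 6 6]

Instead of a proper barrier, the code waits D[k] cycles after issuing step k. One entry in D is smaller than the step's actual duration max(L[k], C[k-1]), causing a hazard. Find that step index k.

hazard at step 1

step 0: need L[0]=7 = 7; D[0]=7 ok
step 1: need max(L[1]=6,C[0]=9) = 9; D[1]=7 SHORT
step 2: need max(L[2]=3,C[1]=3) = 3; D[2]=3 ok
step 3: need max(L[3]=8,C[2]=8) = 8; D[3]=8 ok
step 4: need max(L[4]=7,C[3]=4) = 7; D[4]=7 ok
step 5: need max(L[5]=3,C[4]=2) = 3; D[5]=3 ok
step 6: need max(L[6]=6,C[5]=4) = 6; D[6]=6 ok
step 7: need C[6]=6 = 6; D[7]=6 ok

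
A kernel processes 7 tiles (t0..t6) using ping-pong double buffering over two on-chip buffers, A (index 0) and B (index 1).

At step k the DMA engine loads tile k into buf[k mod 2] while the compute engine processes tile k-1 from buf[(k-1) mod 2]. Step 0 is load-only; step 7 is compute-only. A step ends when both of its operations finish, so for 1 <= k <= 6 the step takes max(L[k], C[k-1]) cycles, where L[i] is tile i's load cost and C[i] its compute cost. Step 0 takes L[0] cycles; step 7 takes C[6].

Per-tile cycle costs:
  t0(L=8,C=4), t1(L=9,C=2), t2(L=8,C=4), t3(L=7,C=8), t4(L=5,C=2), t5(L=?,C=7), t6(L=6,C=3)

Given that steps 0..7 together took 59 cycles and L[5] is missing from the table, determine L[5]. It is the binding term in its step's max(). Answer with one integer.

step 0 = dur = L[0]=8 = 8
step 1 = dur = max(L[1]=9, C[0]=4) = 9
step 2 = dur = max(L[2]=8, C[1]=2) = 8
step 3 = dur = max(L[3]=7, C[2]=4) = 7
step 4 = dur = max(L[4]=5, C[3]=8) = 8
step 5 = dur = max(L[5]=?, C[4]=2) = L[5]  (unknown; binding)
step 6 = dur = max(L[6]=6, C[5]=7) = 7
step 7 = dur = C[6]=3 = 3
sum of known step durations = 50
dur[5] = total - known = 59 - 50 = 9
L[5] is the binding max in step 5, so L[5] = dur[5] = 9

L[5] = 9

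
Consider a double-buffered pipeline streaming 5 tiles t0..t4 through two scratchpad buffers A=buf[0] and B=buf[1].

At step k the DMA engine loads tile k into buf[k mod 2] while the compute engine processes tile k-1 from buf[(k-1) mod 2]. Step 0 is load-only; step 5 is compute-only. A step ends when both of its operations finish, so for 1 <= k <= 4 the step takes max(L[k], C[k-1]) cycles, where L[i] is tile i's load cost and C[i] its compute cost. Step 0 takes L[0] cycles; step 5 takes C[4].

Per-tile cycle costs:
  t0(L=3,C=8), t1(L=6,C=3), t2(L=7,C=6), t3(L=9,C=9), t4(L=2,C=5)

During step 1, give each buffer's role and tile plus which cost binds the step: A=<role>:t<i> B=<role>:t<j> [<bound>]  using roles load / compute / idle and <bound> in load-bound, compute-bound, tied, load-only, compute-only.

step 1: A=compute:t0 B=load:t1 [compute-bound]

step 0: L[0]=3 → dur=3, Σ=3 | A=load:t0 B=idle [load-only]
step 1: L[1]=6 C[0]=8 → dur=8, Σ=11 | A=compute:t0 B=load:t1 [compute-bound]
step 2: L[2]=7 C[1]=3 → dur=7, Σ=18 | A=load:t2 B=compute:t1 [load-bound]
step 3: L[3]=9 C[2]=6 → dur=9, Σ=27 | A=compute:t2 B=load:t3 [load-bound]
step 4: L[4]=2 C[3]=9 → dur=9, Σ=36 | A=load:t4 B=compute:t3 [compute-bound]
step 5: C[4]=5 → dur=5, Σ=41 | A=compute:t4 B=idle [compute-only]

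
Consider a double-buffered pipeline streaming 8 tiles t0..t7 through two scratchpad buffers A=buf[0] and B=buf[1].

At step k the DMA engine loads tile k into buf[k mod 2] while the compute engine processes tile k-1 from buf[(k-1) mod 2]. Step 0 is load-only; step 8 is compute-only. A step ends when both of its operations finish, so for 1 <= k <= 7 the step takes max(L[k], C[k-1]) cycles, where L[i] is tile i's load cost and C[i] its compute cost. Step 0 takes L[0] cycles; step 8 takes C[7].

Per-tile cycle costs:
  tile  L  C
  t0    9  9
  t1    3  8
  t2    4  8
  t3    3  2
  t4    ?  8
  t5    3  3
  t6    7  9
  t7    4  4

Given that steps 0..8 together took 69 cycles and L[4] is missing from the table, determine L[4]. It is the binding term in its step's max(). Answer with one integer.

L[4] = 7

step 0 | dur = L[0]=9 = 9
step 1 | dur = max(L[1]=3, C[0]=9) = 9
step 2 | dur = max(L[2]=4, C[1]=8) = 8
step 3 | dur = max(L[3]=3, C[2]=8) = 8
step 4 | dur = max(L[4]=?, C[3]=2) = L[4]  (unknown; binding)
step 5 | dur = max(L[5]=3, C[4]=8) = 8
step 6 | dur = max(L[6]=7, C[5]=3) = 7
step 7 | dur = max(L[7]=4, C[6]=9) = 9
step 8 | dur = C[7]=4 = 4
sum of known step durations = 62
dur[4] = total - known = 69 - 62 = 7
L[4] is the binding max in step 4, so L[4] = dur[4] = 7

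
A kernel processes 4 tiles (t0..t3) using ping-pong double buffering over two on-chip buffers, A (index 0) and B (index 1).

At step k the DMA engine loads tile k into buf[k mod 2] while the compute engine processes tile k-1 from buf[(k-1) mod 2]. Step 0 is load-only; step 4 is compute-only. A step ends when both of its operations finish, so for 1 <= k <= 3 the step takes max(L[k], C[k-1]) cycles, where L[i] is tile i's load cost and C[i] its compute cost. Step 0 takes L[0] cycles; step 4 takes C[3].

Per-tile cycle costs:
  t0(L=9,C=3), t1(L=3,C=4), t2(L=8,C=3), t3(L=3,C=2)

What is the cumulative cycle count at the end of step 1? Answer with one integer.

end_cycle[1] = 12

k=0 load=t0/9c comp=- wait=9 total=9
k=1 load=t1/3c comp=t0/3c wait=3 total=12
k=2 load=t2/8c comp=t1/4c wait=8 total=20
k=3 load=t3/3c comp=t2/3c wait=3 total=23
k=4 load=- comp=t3/2c wait=2 total=25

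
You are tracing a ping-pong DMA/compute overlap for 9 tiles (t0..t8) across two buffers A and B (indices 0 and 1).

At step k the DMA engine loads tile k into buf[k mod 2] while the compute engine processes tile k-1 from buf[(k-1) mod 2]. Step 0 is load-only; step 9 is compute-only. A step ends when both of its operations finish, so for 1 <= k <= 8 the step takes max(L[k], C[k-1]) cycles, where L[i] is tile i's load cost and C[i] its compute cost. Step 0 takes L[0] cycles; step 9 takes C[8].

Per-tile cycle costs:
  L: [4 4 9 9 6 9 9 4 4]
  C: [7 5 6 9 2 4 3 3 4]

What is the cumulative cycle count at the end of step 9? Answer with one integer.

end_cycle[9] = 68

k=0 load=t0/4c comp=- wait=4 total=4
k=1 load=t1/4c comp=t0/7c wait=7 total=11
k=2 load=t2/9c comp=t1/5c wait=9 total=20
k=3 load=t3/9c comp=t2/6c wait=9 total=29
k=4 load=t4/6c comp=t3/9c wait=9 total=38
k=5 load=t5/9c comp=t4/2c wait=9 total=47
k=6 load=t6/9c comp=t5/4c wait=9 total=56
k=7 load=t7/4c comp=t6/3c wait=4 total=60
k=8 load=t8/4c comp=t7/3c wait=4 total=64
k=9 load=- comp=t8/4c wait=4 total=68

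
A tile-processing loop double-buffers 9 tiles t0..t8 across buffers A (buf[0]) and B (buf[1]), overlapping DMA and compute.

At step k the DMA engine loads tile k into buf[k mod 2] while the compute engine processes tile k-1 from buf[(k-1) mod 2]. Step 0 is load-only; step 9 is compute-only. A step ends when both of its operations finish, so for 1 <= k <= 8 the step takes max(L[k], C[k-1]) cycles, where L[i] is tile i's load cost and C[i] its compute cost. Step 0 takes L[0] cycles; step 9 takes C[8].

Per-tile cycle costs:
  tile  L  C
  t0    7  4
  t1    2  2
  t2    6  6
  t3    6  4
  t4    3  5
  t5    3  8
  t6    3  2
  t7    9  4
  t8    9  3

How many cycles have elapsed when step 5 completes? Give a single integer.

end_cycle[5] = 32

step 0: L[0]=7 → dur=7, Σ=7 | A=load:t0 B=idle [load-only]
step 1: L[1]=2 C[0]=4 → dur=4, Σ=11 | A=compute:t0 B=load:t1 [compute-bound]
step 2: L[2]=6 C[1]=2 → dur=6, Σ=17 | A=load:t2 B=compute:t1 [load-bound]
step 3: L[3]=6 C[2]=6 → dur=6, Σ=23 | A=compute:t2 B=load:t3 [tied]
step 4: L[4]=3 C[3]=4 → dur=4, Σ=27 | A=load:t4 B=compute:t3 [compute-bound]
step 5: L[5]=3 C[4]=5 → dur=5, Σ=32 | A=compute:t4 B=load:t5 [compute-bound]
step 6: L[6]=3 C[5]=8 → dur=8, Σ=40 | A=load:t6 B=compute:t5 [compute-bound]
step 7: L[7]=9 C[6]=2 → dur=9, Σ=49 | A=compute:t6 B=load:t7 [load-bound]
step 8: L[8]=9 C[7]=4 → dur=9, Σ=58 | A=load:t8 B=compute:t7 [load-bound]
step 9: C[8]=3 → dur=3, Σ=61 | A=compute:t8 B=idle [compute-only]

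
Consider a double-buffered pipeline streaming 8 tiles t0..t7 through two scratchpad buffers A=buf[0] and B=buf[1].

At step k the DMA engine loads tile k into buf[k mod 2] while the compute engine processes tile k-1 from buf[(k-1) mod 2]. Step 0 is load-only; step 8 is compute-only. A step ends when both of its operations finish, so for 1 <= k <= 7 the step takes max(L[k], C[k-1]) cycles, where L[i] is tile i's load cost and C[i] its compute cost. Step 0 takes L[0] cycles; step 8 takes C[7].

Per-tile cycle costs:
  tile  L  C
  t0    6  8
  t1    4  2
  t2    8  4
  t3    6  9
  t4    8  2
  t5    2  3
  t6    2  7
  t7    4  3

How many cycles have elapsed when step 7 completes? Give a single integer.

  0. 6=6c; end=6; A:t0 B:-
  1. max(4,8)=8c; end=14; A:t0 B:t1
  2. max(8,2)=8c; end=22; A:t2 B:t1
  3. max(6,4)=6c; end=28; A:t2 B:t3
  4. max(8,9)=9c; end=37; A:t4 B:t3
  5. max(2,2)=2c; end=39; A:t4 B:t5
  6. max(2,3)=3c; end=42; A:t6 B:t5
  7. max(4,7)=7c; end=49; A:t6 B:t7
  8. 3=3c; end=52; A:t6 B:t7

end_cycle[7] = 49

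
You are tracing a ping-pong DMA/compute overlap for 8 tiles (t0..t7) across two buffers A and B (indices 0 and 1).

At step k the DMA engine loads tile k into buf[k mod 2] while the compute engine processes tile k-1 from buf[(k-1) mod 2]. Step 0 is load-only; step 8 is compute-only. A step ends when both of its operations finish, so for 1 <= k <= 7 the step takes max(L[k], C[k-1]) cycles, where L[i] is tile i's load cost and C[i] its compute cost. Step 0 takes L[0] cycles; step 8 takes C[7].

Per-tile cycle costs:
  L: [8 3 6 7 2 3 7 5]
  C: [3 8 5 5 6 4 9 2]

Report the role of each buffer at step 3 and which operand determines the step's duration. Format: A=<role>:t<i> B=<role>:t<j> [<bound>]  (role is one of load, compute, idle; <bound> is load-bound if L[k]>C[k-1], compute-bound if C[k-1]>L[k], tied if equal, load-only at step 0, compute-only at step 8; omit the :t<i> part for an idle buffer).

step 3: A=compute:t2 B=load:t3 [load-bound]

  0. 8=8c; end=8; A:t0 B:-
  1. max(3,3)=3c; end=11; A:t0 B:t1
  2. max(6,8)=8c; end=19; A:t2 B:t1
  3. max(7,5)=7c; end=26; A:t2 B:t3
  4. max(2,5)=5c; end=31; A:t4 B:t3
  5. max(3,6)=6c; end=37; A:t4 B:t5
  6. max(7,4)=7c; end=44; A:t6 B:t5
  7. max(5,9)=9c; end=53; A:t6 B:t7
  8. 2=2c; end=55; A:t6 B:t7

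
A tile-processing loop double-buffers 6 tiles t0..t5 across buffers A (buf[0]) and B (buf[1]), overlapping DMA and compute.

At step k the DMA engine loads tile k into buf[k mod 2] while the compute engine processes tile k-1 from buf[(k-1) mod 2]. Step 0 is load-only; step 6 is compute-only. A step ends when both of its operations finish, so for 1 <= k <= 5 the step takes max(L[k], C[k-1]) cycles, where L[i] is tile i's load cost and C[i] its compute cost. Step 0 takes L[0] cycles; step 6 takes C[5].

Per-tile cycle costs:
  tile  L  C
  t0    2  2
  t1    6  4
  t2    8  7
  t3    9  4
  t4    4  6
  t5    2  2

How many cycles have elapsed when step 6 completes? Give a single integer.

k=0 load=t0/2c comp=- wait=2 total=2
k=1 load=t1/6c comp=t0/2c wait=6 total=8
k=2 load=t2/8c comp=t1/4c wait=8 total=16
k=3 load=t3/9c comp=t2/7c wait=9 total=25
k=4 load=t4/4c comp=t3/4c wait=4 total=29
k=5 load=t5/2c comp=t4/6c wait=6 total=35
k=6 load=- comp=t5/2c wait=2 total=37

end_cycle[6] = 37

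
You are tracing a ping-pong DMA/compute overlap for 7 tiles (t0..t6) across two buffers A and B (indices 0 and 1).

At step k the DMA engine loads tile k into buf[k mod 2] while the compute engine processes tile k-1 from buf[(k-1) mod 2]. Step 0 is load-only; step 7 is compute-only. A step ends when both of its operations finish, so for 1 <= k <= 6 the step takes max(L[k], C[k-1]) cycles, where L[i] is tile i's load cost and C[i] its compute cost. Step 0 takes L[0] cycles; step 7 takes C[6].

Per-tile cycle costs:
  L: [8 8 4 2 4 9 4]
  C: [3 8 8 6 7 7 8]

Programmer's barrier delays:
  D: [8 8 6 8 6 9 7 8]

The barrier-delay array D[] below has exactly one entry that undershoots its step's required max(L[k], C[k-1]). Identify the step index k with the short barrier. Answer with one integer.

step 0: need L[0]=8 = 8; D[0]=8 ok
step 1: need max(L[1]=8,C[0]=3) = 8; D[1]=8 ok
step 2: need max(L[2]=4,C[1]=8) = 8; D[2]=6 SHORT
step 3: need max(L[3]=2,C[2]=8) = 8; D[3]=8 ok
step 4: need max(L[4]=4,C[3]=6) = 6; D[4]=6 ok
step 5: need max(L[5]=9,C[4]=7) = 9; D[5]=9 ok
step 6: need max(L[6]=4,C[5]=7) = 7; D[6]=7 ok
step 7: need C[6]=8 = 8; D[7]=8 ok

hazard at step 2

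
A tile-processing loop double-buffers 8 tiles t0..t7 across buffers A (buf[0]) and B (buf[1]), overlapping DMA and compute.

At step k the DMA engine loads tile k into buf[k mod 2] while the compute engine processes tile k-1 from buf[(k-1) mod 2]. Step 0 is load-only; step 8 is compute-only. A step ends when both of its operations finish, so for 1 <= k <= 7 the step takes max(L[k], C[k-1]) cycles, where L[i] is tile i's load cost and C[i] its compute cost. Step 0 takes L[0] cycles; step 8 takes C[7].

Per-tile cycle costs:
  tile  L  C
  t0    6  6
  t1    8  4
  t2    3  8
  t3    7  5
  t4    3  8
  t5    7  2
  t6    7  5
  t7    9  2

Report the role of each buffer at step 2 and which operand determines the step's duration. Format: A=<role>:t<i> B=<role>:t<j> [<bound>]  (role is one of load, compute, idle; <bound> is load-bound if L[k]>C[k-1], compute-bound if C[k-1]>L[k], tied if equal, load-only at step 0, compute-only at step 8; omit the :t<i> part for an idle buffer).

step 2: A=load:t2 B=compute:t1 [compute-bound]

  0. 6=6c; end=6; A:t0 B:-
  1. max(8,6)=8c; end=14; A:t0 B:t1
  2. max(3,4)=4c; end=18; A:t2 B:t1
  3. max(7,8)=8c; end=26; A:t2 B:t3
  4. max(3,5)=5c; end=31; A:t4 B:t3
  5. max(7,8)=8c; end=39; A:t4 B:t5
  6. max(7,2)=7c; end=46; A:t6 B:t5
  7. max(9,5)=9c; end=55; A:t6 B:t7
  8. 2=2c; end=57; A:t6 B:t7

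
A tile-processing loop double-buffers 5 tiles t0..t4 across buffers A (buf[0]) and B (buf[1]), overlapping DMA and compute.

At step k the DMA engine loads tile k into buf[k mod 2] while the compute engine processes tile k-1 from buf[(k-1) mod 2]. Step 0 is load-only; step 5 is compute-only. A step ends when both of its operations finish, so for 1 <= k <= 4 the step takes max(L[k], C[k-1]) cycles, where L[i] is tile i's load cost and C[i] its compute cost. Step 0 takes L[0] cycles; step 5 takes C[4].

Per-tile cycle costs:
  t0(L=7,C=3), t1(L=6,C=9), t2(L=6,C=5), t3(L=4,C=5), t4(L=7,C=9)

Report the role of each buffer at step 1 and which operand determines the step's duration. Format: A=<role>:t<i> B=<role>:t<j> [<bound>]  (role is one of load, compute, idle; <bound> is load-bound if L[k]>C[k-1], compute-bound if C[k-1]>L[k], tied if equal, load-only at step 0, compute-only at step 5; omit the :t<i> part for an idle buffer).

step 1: A=compute:t0 B=load:t1 [load-bound]

[0] DMA t0→A (7c) ∥ CU idle ⇒ 7c, clock 7
[1] DMA t1→B (6c) ∥ CU A:t0 (3c) ⇒ 6c, clock 13
[2] DMA t2→A (6c) ∥ CU B:t1 (9c) ⇒ 9c, clock 22
[3] DMA t3→B (4c) ∥ CU A:t2 (5c) ⇒ 5c, clock 27
[4] DMA t4→A (7c) ∥ CU B:t3 (5c) ⇒ 7c, clock 34
[5] DMA idle ∥ CU A:t4 (9c) ⇒ 9c, clock 43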